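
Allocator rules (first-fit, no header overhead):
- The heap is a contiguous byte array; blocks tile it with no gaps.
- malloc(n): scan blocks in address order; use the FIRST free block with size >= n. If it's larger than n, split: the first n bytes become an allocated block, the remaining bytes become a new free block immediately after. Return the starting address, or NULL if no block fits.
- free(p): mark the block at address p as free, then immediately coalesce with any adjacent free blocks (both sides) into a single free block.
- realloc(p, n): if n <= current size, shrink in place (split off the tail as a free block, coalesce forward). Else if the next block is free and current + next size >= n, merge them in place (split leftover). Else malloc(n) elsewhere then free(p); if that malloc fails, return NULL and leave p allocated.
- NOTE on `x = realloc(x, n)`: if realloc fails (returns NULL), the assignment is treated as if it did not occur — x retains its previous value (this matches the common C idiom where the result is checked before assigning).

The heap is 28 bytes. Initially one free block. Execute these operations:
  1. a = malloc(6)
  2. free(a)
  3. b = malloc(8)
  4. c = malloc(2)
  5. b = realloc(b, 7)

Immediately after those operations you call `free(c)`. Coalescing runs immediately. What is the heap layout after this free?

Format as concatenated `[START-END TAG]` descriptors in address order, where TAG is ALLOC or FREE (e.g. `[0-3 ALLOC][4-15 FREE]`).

Answer: [0-6 ALLOC][7-27 FREE]

Derivation:
Op 1: a = malloc(6) -> a = 0; heap: [0-5 ALLOC][6-27 FREE]
Op 2: free(a) -> (freed a); heap: [0-27 FREE]
Op 3: b = malloc(8) -> b = 0; heap: [0-7 ALLOC][8-27 FREE]
Op 4: c = malloc(2) -> c = 8; heap: [0-7 ALLOC][8-9 ALLOC][10-27 FREE]
Op 5: b = realloc(b, 7) -> b = 0; heap: [0-6 ALLOC][7-7 FREE][8-9 ALLOC][10-27 FREE]
free(c): c = 8 -> block [8-9 ALLOC]; mark free, coalesce with adjacent free neighbors -> [0-6 ALLOC][7-27 FREE]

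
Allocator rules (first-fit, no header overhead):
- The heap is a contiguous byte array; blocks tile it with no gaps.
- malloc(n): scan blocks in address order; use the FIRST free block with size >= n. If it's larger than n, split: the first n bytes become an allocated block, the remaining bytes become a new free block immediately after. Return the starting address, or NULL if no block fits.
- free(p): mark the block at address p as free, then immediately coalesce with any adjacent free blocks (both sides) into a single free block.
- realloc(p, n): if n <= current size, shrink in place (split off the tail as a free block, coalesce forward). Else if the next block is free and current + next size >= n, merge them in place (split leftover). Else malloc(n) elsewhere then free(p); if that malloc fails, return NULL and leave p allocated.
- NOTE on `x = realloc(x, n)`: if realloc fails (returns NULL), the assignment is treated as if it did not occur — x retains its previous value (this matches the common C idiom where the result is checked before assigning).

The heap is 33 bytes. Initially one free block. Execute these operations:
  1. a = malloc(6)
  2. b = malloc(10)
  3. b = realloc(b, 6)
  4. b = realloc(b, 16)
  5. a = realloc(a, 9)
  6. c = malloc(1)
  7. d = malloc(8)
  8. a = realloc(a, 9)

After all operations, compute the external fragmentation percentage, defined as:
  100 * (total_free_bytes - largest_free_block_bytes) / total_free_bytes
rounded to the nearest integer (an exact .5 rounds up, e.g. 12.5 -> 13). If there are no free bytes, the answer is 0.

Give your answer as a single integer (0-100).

Answer: 29

Derivation:
Op 1: a = malloc(6) -> a = 0; heap: [0-5 ALLOC][6-32 FREE]
Op 2: b = malloc(10) -> b = 6; heap: [0-5 ALLOC][6-15 ALLOC][16-32 FREE]
Op 3: b = realloc(b, 6) -> b = 6; heap: [0-5 ALLOC][6-11 ALLOC][12-32 FREE]
Op 4: b = realloc(b, 16) -> b = 6; heap: [0-5 ALLOC][6-21 ALLOC][22-32 FREE]
Op 5: a = realloc(a, 9) -> a = 22; heap: [0-5 FREE][6-21 ALLOC][22-30 ALLOC][31-32 FREE]
Op 6: c = malloc(1) -> c = 0; heap: [0-0 ALLOC][1-5 FREE][6-21 ALLOC][22-30 ALLOC][31-32 FREE]
Op 7: d = malloc(8) -> d = NULL; heap: [0-0 ALLOC][1-5 FREE][6-21 ALLOC][22-30 ALLOC][31-32 FREE]
Op 8: a = realloc(a, 9) -> a = 22; heap: [0-0 ALLOC][1-5 FREE][6-21 ALLOC][22-30 ALLOC][31-32 FREE]
Free blocks: [5 2] total_free=7 largest=5 -> 100*(7-5)/7 = 200/7 ≈ 28.571 -> rounds to 29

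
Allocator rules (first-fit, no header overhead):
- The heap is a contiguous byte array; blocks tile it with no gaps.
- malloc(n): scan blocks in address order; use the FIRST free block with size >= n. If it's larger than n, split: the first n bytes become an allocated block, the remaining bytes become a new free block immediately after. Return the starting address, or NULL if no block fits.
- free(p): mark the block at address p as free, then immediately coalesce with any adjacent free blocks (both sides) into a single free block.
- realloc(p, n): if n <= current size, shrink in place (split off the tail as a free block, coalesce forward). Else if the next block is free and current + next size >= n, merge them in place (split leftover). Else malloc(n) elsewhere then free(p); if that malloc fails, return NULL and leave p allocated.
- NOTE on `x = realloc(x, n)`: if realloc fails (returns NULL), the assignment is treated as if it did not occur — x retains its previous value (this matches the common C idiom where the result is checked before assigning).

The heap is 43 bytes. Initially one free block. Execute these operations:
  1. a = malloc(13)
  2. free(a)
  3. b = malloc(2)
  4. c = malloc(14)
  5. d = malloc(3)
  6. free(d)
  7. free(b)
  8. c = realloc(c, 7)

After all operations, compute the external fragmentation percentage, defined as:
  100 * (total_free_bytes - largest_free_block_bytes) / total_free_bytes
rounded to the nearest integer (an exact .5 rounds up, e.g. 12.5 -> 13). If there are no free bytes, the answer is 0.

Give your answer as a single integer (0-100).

Answer: 6

Derivation:
Op 1: a = malloc(13) -> a = 0; heap: [0-12 ALLOC][13-42 FREE]
Op 2: free(a) -> (freed a); heap: [0-42 FREE]
Op 3: b = malloc(2) -> b = 0; heap: [0-1 ALLOC][2-42 FREE]
Op 4: c = malloc(14) -> c = 2; heap: [0-1 ALLOC][2-15 ALLOC][16-42 FREE]
Op 5: d = malloc(3) -> d = 16; heap: [0-1 ALLOC][2-15 ALLOC][16-18 ALLOC][19-42 FREE]
Op 6: free(d) -> (freed d); heap: [0-1 ALLOC][2-15 ALLOC][16-42 FREE]
Op 7: free(b) -> (freed b); heap: [0-1 FREE][2-15 ALLOC][16-42 FREE]
Op 8: c = realloc(c, 7) -> c = 2; heap: [0-1 FREE][2-8 ALLOC][9-42 FREE]
Free blocks: [2 34] total_free=36 largest=34 -> 100*(36-34)/36 = 200/36 ≈ 5.556 -> rounds to 6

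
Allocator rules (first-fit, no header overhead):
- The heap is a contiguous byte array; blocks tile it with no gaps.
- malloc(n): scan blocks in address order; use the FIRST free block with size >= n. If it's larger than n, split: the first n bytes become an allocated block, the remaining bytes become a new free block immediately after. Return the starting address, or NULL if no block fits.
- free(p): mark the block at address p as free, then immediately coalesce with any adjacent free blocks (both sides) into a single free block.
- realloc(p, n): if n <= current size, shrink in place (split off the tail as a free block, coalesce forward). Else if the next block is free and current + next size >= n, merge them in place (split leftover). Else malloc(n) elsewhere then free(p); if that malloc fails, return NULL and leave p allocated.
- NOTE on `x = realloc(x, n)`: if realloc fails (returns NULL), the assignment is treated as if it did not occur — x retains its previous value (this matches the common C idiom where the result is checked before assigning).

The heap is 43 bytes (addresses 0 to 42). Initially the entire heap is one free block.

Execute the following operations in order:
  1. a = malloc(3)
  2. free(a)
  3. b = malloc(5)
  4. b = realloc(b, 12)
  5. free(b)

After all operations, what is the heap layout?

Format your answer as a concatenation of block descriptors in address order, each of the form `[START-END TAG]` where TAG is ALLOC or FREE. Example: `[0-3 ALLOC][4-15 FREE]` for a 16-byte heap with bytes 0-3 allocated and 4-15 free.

Answer: [0-42 FREE]

Derivation:
Op 1: a = malloc(3) -> a = 0; heap: [0-2 ALLOC][3-42 FREE]
Op 2: free(a) -> (freed a); heap: [0-42 FREE]
Op 3: b = malloc(5) -> b = 0; heap: [0-4 ALLOC][5-42 FREE]
Op 4: b = realloc(b, 12) -> b = 0; heap: [0-11 ALLOC][12-42 FREE]
Op 5: free(b) -> (freed b); heap: [0-42 FREE]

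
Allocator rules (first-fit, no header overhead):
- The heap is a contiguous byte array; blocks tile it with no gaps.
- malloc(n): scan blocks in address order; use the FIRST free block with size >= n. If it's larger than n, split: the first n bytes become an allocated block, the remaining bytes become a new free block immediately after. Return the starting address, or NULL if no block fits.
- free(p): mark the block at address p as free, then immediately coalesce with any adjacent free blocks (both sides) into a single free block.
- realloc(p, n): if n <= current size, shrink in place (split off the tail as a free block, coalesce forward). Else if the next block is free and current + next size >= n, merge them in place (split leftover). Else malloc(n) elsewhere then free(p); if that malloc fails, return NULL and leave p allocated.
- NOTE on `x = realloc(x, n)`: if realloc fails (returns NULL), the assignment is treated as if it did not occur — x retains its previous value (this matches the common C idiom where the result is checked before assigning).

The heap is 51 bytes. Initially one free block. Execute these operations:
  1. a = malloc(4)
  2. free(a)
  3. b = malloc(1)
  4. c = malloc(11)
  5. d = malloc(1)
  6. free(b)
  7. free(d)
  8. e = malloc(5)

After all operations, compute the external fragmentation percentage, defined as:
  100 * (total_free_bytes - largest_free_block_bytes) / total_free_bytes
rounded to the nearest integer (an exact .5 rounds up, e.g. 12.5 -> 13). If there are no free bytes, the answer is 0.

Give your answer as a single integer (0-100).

Op 1: a = malloc(4) -> a = 0; heap: [0-3 ALLOC][4-50 FREE]
Op 2: free(a) -> (freed a); heap: [0-50 FREE]
Op 3: b = malloc(1) -> b = 0; heap: [0-0 ALLOC][1-50 FREE]
Op 4: c = malloc(11) -> c = 1; heap: [0-0 ALLOC][1-11 ALLOC][12-50 FREE]
Op 5: d = malloc(1) -> d = 12; heap: [0-0 ALLOC][1-11 ALLOC][12-12 ALLOC][13-50 FREE]
Op 6: free(b) -> (freed b); heap: [0-0 FREE][1-11 ALLOC][12-12 ALLOC][13-50 FREE]
Op 7: free(d) -> (freed d); heap: [0-0 FREE][1-11 ALLOC][12-50 FREE]
Op 8: e = malloc(5) -> e = 12; heap: [0-0 FREE][1-11 ALLOC][12-16 ALLOC][17-50 FREE]
Free blocks: [1 34] total_free=35 largest=34 -> 100*(35-34)/35 = 100/35 ≈ 2.857 -> rounds to 3

Answer: 3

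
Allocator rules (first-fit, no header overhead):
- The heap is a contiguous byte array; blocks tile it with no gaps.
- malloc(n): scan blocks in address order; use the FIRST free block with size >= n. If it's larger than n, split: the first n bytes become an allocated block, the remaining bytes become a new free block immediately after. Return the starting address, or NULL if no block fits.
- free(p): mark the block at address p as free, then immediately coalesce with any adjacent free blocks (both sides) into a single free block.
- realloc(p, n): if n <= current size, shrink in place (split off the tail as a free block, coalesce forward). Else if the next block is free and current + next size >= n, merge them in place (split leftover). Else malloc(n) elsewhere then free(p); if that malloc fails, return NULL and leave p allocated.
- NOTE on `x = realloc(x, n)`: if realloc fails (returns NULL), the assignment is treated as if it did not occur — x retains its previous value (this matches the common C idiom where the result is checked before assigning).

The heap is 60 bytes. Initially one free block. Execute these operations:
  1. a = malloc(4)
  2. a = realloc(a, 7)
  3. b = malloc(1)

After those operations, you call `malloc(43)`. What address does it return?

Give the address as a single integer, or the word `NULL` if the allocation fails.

Op 1: a = malloc(4) -> a = 0; heap: [0-3 ALLOC][4-59 FREE]
Op 2: a = realloc(a, 7) -> a = 0; heap: [0-6 ALLOC][7-59 FREE]
Op 3: b = malloc(1) -> b = 7; heap: [0-6 ALLOC][7-7 ALLOC][8-59 FREE]
malloc(43): first-fit scan over [0-6 ALLOC][7-7 ALLOC][8-59 FREE] -> 8

Answer: 8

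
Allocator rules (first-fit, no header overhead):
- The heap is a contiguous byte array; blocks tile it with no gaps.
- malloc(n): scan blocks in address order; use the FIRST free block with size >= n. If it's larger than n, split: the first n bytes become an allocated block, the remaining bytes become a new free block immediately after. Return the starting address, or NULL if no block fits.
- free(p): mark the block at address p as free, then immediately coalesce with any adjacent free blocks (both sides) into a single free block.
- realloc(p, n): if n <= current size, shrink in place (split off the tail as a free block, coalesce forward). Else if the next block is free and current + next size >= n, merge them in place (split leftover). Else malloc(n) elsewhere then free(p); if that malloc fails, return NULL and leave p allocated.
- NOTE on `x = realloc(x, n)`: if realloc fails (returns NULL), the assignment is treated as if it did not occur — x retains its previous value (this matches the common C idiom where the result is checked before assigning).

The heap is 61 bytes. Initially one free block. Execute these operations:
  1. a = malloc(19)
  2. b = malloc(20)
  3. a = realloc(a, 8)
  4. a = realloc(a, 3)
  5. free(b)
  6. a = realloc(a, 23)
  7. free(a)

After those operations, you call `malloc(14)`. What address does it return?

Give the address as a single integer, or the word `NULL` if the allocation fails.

Op 1: a = malloc(19) -> a = 0; heap: [0-18 ALLOC][19-60 FREE]
Op 2: b = malloc(20) -> b = 19; heap: [0-18 ALLOC][19-38 ALLOC][39-60 FREE]
Op 3: a = realloc(a, 8) -> a = 0; heap: [0-7 ALLOC][8-18 FREE][19-38 ALLOC][39-60 FREE]
Op 4: a = realloc(a, 3) -> a = 0; heap: [0-2 ALLOC][3-18 FREE][19-38 ALLOC][39-60 FREE]
Op 5: free(b) -> (freed b); heap: [0-2 ALLOC][3-60 FREE]
Op 6: a = realloc(a, 23) -> a = 0; heap: [0-22 ALLOC][23-60 FREE]
Op 7: free(a) -> (freed a); heap: [0-60 FREE]
malloc(14): first-fit scan over [0-60 FREE] -> 0

Answer: 0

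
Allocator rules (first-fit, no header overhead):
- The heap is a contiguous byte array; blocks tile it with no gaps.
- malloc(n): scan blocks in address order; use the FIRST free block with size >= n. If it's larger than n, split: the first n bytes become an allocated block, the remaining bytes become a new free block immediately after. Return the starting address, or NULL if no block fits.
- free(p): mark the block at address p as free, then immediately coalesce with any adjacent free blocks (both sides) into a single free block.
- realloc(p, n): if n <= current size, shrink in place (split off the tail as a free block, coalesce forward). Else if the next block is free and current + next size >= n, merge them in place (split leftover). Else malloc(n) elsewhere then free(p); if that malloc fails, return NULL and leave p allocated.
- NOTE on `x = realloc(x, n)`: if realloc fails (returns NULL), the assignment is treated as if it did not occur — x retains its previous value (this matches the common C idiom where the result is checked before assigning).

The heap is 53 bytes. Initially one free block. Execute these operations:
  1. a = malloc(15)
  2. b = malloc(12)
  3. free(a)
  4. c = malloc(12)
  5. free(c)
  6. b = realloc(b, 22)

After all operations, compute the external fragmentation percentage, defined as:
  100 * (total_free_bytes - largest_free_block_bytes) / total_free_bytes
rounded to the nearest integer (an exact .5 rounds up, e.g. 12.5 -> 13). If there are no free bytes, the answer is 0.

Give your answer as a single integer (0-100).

Answer: 48

Derivation:
Op 1: a = malloc(15) -> a = 0; heap: [0-14 ALLOC][15-52 FREE]
Op 2: b = malloc(12) -> b = 15; heap: [0-14 ALLOC][15-26 ALLOC][27-52 FREE]
Op 3: free(a) -> (freed a); heap: [0-14 FREE][15-26 ALLOC][27-52 FREE]
Op 4: c = malloc(12) -> c = 0; heap: [0-11 ALLOC][12-14 FREE][15-26 ALLOC][27-52 FREE]
Op 5: free(c) -> (freed c); heap: [0-14 FREE][15-26 ALLOC][27-52 FREE]
Op 6: b = realloc(b, 22) -> b = 15; heap: [0-14 FREE][15-36 ALLOC][37-52 FREE]
Free blocks: [15 16] total_free=31 largest=16 -> 100*(31-16)/31 = 1500/31 ≈ 48.387 -> rounds to 48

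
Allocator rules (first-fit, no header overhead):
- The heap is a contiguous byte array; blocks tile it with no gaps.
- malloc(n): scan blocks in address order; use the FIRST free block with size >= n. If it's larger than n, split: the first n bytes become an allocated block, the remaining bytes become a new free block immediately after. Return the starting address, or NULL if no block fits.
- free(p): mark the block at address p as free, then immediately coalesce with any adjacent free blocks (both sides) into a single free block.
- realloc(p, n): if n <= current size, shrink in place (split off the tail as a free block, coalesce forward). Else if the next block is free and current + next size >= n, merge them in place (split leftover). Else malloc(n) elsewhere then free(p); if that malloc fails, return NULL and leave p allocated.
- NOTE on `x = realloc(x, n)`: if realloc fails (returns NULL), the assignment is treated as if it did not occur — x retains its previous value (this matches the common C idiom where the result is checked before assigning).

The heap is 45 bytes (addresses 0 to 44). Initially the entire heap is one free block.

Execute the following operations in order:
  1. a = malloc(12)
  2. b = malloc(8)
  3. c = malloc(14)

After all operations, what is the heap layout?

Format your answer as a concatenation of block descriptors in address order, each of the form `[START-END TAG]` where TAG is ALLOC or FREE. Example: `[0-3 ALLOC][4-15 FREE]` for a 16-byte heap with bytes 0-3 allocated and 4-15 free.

Answer: [0-11 ALLOC][12-19 ALLOC][20-33 ALLOC][34-44 FREE]

Derivation:
Op 1: a = malloc(12) -> a = 0; heap: [0-11 ALLOC][12-44 FREE]
Op 2: b = malloc(8) -> b = 12; heap: [0-11 ALLOC][12-19 ALLOC][20-44 FREE]
Op 3: c = malloc(14) -> c = 20; heap: [0-11 ALLOC][12-19 ALLOC][20-33 ALLOC][34-44 FREE]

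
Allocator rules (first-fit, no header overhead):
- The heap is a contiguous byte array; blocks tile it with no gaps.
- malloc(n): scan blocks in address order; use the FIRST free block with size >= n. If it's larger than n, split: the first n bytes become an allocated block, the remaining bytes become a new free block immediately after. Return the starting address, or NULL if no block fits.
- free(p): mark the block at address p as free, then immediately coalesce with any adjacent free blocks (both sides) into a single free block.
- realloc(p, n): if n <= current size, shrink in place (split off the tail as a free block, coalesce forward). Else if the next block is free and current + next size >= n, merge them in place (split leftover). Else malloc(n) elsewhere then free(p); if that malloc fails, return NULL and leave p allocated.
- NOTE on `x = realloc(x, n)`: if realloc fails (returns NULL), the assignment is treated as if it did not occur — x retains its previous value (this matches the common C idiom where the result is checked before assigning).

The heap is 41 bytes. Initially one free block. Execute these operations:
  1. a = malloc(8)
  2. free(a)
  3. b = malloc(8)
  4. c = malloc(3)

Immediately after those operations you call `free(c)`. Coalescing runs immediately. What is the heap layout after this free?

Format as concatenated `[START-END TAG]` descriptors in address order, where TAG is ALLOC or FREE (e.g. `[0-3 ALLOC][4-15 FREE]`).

Answer: [0-7 ALLOC][8-40 FREE]

Derivation:
Op 1: a = malloc(8) -> a = 0; heap: [0-7 ALLOC][8-40 FREE]
Op 2: free(a) -> (freed a); heap: [0-40 FREE]
Op 3: b = malloc(8) -> b = 0; heap: [0-7 ALLOC][8-40 FREE]
Op 4: c = malloc(3) -> c = 8; heap: [0-7 ALLOC][8-10 ALLOC][11-40 FREE]
free(c): c = 8 -> block [8-10 ALLOC]; mark free, coalesce with adjacent free neighbors -> [0-7 ALLOC][8-40 FREE]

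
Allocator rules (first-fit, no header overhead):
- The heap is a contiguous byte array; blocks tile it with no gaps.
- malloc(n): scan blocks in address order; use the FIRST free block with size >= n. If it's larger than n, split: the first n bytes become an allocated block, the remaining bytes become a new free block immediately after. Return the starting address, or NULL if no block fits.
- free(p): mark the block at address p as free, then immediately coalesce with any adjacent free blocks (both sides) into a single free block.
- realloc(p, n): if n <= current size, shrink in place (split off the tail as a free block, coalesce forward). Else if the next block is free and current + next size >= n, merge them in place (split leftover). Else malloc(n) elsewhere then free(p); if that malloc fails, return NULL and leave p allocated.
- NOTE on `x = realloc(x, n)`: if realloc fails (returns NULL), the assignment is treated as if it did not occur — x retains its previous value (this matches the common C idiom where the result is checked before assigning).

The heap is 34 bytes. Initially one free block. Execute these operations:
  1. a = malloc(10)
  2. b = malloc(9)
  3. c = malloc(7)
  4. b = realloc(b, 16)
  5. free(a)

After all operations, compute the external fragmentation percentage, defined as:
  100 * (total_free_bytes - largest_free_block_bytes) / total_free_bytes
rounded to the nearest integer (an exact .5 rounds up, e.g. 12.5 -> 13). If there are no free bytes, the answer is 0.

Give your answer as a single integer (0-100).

Op 1: a = malloc(10) -> a = 0; heap: [0-9 ALLOC][10-33 FREE]
Op 2: b = malloc(9) -> b = 10; heap: [0-9 ALLOC][10-18 ALLOC][19-33 FREE]
Op 3: c = malloc(7) -> c = 19; heap: [0-9 ALLOC][10-18 ALLOC][19-25 ALLOC][26-33 FREE]
Op 4: b = realloc(b, 16) -> NULL (b unchanged); heap: [0-9 ALLOC][10-18 ALLOC][19-25 ALLOC][26-33 FREE]
Op 5: free(a) -> (freed a); heap: [0-9 FREE][10-18 ALLOC][19-25 ALLOC][26-33 FREE]
Free blocks: [10 8] total_free=18 largest=10 -> 100*(18-10)/18 = 800/18 ≈ 44.444 -> rounds to 44

Answer: 44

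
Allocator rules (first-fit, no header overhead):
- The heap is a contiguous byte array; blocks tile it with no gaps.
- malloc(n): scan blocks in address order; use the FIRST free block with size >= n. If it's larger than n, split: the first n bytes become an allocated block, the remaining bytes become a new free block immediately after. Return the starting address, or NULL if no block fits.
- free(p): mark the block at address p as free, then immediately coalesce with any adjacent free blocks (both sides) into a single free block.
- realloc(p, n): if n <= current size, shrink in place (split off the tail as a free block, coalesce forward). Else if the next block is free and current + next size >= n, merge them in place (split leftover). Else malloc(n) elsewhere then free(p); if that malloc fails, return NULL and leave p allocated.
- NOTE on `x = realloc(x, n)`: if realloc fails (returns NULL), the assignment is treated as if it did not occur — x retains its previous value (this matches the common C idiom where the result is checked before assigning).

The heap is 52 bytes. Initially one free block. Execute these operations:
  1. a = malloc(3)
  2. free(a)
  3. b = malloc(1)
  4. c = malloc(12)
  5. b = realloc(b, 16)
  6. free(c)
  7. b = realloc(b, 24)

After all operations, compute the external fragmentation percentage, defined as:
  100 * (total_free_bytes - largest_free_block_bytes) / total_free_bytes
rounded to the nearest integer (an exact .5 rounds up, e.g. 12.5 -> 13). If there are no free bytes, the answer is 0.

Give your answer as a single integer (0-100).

Answer: 46

Derivation:
Op 1: a = malloc(3) -> a = 0; heap: [0-2 ALLOC][3-51 FREE]
Op 2: free(a) -> (freed a); heap: [0-51 FREE]
Op 3: b = malloc(1) -> b = 0; heap: [0-0 ALLOC][1-51 FREE]
Op 4: c = malloc(12) -> c = 1; heap: [0-0 ALLOC][1-12 ALLOC][13-51 FREE]
Op 5: b = realloc(b, 16) -> b = 13; heap: [0-0 FREE][1-12 ALLOC][13-28 ALLOC][29-51 FREE]
Op 6: free(c) -> (freed c); heap: [0-12 FREE][13-28 ALLOC][29-51 FREE]
Op 7: b = realloc(b, 24) -> b = 13; heap: [0-12 FREE][13-36 ALLOC][37-51 FREE]
Free blocks: [13 15] total_free=28 largest=15 -> 100*(28-15)/28 = 1300/28 ≈ 46.429 -> rounds to 46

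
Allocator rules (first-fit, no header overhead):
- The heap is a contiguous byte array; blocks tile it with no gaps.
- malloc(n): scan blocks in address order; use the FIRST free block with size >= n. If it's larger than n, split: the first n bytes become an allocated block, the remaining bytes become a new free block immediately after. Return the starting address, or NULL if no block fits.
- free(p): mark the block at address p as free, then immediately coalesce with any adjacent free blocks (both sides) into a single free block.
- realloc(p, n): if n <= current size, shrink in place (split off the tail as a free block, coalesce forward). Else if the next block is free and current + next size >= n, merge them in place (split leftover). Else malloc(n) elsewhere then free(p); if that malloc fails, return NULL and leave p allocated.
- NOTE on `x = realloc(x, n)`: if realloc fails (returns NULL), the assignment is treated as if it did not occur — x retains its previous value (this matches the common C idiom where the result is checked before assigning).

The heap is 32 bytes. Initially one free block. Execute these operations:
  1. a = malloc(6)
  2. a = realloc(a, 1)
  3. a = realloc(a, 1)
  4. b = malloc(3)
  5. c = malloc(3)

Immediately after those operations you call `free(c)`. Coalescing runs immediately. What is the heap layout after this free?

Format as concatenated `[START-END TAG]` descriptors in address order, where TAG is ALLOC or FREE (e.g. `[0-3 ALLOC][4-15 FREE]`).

Answer: [0-0 ALLOC][1-3 ALLOC][4-31 FREE]

Derivation:
Op 1: a = malloc(6) -> a = 0; heap: [0-5 ALLOC][6-31 FREE]
Op 2: a = realloc(a, 1) -> a = 0; heap: [0-0 ALLOC][1-31 FREE]
Op 3: a = realloc(a, 1) -> a = 0; heap: [0-0 ALLOC][1-31 FREE]
Op 4: b = malloc(3) -> b = 1; heap: [0-0 ALLOC][1-3 ALLOC][4-31 FREE]
Op 5: c = malloc(3) -> c = 4; heap: [0-0 ALLOC][1-3 ALLOC][4-6 ALLOC][7-31 FREE]
free(c): c = 4 -> block [4-6 ALLOC]; mark free, coalesce with adjacent free neighbors -> [0-0 ALLOC][1-3 ALLOC][4-31 FREE]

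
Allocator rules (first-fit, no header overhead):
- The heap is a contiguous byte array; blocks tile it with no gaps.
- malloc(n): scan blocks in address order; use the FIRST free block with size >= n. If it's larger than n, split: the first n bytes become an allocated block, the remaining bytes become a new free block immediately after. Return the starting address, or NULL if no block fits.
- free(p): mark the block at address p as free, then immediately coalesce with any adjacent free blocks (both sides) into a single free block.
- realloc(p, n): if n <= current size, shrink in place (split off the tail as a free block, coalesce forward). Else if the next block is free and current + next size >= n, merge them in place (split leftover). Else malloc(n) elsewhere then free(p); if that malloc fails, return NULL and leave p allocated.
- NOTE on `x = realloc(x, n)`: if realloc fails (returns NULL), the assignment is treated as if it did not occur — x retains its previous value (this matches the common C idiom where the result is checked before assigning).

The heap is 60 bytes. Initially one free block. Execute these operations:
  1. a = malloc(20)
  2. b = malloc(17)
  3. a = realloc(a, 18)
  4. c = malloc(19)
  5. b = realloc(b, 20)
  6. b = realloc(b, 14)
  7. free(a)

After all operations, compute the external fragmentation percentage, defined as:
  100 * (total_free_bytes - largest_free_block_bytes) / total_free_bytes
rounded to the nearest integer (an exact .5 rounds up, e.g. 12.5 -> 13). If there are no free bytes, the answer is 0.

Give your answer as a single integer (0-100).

Op 1: a = malloc(20) -> a = 0; heap: [0-19 ALLOC][20-59 FREE]
Op 2: b = malloc(17) -> b = 20; heap: [0-19 ALLOC][20-36 ALLOC][37-59 FREE]
Op 3: a = realloc(a, 18) -> a = 0; heap: [0-17 ALLOC][18-19 FREE][20-36 ALLOC][37-59 FREE]
Op 4: c = malloc(19) -> c = 37; heap: [0-17 ALLOC][18-19 FREE][20-36 ALLOC][37-55 ALLOC][56-59 FREE]
Op 5: b = realloc(b, 20) -> NULL (b unchanged); heap: [0-17 ALLOC][18-19 FREE][20-36 ALLOC][37-55 ALLOC][56-59 FREE]
Op 6: b = realloc(b, 14) -> b = 20; heap: [0-17 ALLOC][18-19 FREE][20-33 ALLOC][34-36 FREE][37-55 ALLOC][56-59 FREE]
Op 7: free(a) -> (freed a); heap: [0-19 FREE][20-33 ALLOC][34-36 FREE][37-55 ALLOC][56-59 FREE]
Free blocks: [20 3 4] total_free=27 largest=20 -> 100*(27-20)/27 = 700/27 ≈ 25.926 -> rounds to 26

Answer: 26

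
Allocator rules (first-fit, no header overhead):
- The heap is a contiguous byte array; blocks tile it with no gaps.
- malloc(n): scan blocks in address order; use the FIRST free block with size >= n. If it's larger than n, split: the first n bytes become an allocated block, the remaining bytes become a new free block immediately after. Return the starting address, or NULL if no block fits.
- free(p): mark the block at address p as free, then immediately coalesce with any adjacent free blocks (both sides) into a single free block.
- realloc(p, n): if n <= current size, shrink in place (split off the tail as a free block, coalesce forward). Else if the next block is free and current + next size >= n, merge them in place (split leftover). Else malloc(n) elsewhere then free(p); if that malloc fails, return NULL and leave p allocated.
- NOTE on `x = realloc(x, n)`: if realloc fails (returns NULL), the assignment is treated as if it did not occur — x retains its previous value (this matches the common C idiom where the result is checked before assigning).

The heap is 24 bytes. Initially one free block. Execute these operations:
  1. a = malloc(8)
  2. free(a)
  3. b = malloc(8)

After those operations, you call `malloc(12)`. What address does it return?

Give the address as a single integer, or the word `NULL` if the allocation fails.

Answer: 8

Derivation:
Op 1: a = malloc(8) -> a = 0; heap: [0-7 ALLOC][8-23 FREE]
Op 2: free(a) -> (freed a); heap: [0-23 FREE]
Op 3: b = malloc(8) -> b = 0; heap: [0-7 ALLOC][8-23 FREE]
malloc(12): first-fit scan over [0-7 ALLOC][8-23 FREE] -> 8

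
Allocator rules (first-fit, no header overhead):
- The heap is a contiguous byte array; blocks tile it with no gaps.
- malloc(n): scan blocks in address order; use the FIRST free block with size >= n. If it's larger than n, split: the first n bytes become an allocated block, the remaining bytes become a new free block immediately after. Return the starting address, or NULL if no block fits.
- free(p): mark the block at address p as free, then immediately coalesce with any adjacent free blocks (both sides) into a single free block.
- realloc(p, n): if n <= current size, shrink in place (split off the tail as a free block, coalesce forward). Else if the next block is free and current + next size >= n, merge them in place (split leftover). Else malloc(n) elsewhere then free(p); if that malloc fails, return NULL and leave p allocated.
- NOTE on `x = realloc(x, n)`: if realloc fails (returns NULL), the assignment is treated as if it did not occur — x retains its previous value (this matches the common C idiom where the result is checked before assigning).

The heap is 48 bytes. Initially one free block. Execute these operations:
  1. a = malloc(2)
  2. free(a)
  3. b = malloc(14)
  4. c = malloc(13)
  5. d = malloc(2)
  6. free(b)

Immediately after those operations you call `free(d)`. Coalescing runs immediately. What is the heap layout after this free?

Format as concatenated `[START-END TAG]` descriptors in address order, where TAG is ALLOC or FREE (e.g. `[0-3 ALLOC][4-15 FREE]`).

Op 1: a = malloc(2) -> a = 0; heap: [0-1 ALLOC][2-47 FREE]
Op 2: free(a) -> (freed a); heap: [0-47 FREE]
Op 3: b = malloc(14) -> b = 0; heap: [0-13 ALLOC][14-47 FREE]
Op 4: c = malloc(13) -> c = 14; heap: [0-13 ALLOC][14-26 ALLOC][27-47 FREE]
Op 5: d = malloc(2) -> d = 27; heap: [0-13 ALLOC][14-26 ALLOC][27-28 ALLOC][29-47 FREE]
Op 6: free(b) -> (freed b); heap: [0-13 FREE][14-26 ALLOC][27-28 ALLOC][29-47 FREE]
free(d): d = 27 -> block [27-28 ALLOC]; mark free, coalesce with adjacent free neighbors -> [0-13 FREE][14-26 ALLOC][27-47 FREE]

Answer: [0-13 FREE][14-26 ALLOC][27-47 FREE]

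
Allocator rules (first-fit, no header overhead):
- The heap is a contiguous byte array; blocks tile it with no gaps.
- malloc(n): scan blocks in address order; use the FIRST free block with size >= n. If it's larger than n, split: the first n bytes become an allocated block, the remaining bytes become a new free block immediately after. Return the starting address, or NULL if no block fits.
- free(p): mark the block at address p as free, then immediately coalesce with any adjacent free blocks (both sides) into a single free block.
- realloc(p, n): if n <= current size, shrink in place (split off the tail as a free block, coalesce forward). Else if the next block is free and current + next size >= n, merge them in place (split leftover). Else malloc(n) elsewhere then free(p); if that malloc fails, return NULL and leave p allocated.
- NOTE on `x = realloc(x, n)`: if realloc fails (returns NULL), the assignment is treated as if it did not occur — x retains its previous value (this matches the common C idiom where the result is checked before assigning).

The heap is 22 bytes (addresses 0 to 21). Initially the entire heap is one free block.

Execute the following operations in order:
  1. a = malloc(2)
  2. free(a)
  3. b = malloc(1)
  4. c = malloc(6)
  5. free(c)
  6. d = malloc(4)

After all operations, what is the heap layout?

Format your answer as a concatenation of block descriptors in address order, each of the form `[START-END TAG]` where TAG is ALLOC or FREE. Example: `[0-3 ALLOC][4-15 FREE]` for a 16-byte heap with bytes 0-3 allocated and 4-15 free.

Op 1: a = malloc(2) -> a = 0; heap: [0-1 ALLOC][2-21 FREE]
Op 2: free(a) -> (freed a); heap: [0-21 FREE]
Op 3: b = malloc(1) -> b = 0; heap: [0-0 ALLOC][1-21 FREE]
Op 4: c = malloc(6) -> c = 1; heap: [0-0 ALLOC][1-6 ALLOC][7-21 FREE]
Op 5: free(c) -> (freed c); heap: [0-0 ALLOC][1-21 FREE]
Op 6: d = malloc(4) -> d = 1; heap: [0-0 ALLOC][1-4 ALLOC][5-21 FREE]

Answer: [0-0 ALLOC][1-4 ALLOC][5-21 FREE]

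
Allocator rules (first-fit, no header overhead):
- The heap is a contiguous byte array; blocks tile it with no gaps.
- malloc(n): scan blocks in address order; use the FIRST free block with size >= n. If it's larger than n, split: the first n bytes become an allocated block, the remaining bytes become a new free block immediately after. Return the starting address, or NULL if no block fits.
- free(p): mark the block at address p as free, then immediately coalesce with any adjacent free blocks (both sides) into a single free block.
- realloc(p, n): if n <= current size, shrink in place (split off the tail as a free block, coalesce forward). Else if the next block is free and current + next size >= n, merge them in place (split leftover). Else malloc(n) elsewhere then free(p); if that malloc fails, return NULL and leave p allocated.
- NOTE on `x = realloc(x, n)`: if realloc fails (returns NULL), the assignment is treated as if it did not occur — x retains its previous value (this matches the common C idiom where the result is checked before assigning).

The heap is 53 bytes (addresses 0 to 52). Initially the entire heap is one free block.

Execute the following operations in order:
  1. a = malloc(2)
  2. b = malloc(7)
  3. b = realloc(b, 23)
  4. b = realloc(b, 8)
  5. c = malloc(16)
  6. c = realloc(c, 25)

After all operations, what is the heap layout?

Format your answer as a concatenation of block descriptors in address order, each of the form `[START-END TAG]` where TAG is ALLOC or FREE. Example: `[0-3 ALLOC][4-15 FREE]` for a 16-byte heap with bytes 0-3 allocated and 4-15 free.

Answer: [0-1 ALLOC][2-9 ALLOC][10-34 ALLOC][35-52 FREE]

Derivation:
Op 1: a = malloc(2) -> a = 0; heap: [0-1 ALLOC][2-52 FREE]
Op 2: b = malloc(7) -> b = 2; heap: [0-1 ALLOC][2-8 ALLOC][9-52 FREE]
Op 3: b = realloc(b, 23) -> b = 2; heap: [0-1 ALLOC][2-24 ALLOC][25-52 FREE]
Op 4: b = realloc(b, 8) -> b = 2; heap: [0-1 ALLOC][2-9 ALLOC][10-52 FREE]
Op 5: c = malloc(16) -> c = 10; heap: [0-1 ALLOC][2-9 ALLOC][10-25 ALLOC][26-52 FREE]
Op 6: c = realloc(c, 25) -> c = 10; heap: [0-1 ALLOC][2-9 ALLOC][10-34 ALLOC][35-52 FREE]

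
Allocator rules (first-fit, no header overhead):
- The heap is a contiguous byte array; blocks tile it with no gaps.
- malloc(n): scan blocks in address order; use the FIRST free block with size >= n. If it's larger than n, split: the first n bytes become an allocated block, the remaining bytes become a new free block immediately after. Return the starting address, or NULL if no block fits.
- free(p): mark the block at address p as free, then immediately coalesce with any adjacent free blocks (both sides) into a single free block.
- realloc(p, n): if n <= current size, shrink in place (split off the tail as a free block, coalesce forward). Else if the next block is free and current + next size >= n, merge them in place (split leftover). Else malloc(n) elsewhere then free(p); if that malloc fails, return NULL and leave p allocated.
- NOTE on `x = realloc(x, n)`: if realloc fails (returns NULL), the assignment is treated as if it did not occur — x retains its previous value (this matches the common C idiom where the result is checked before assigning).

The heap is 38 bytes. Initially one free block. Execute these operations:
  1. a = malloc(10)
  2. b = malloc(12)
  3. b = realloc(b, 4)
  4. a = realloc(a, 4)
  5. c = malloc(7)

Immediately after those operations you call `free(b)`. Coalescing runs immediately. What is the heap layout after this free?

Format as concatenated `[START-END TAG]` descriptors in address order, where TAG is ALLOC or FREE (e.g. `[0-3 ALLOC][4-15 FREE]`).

Op 1: a = malloc(10) -> a = 0; heap: [0-9 ALLOC][10-37 FREE]
Op 2: b = malloc(12) -> b = 10; heap: [0-9 ALLOC][10-21 ALLOC][22-37 FREE]
Op 3: b = realloc(b, 4) -> b = 10; heap: [0-9 ALLOC][10-13 ALLOC][14-37 FREE]
Op 4: a = realloc(a, 4) -> a = 0; heap: [0-3 ALLOC][4-9 FREE][10-13 ALLOC][14-37 FREE]
Op 5: c = malloc(7) -> c = 14; heap: [0-3 ALLOC][4-9 FREE][10-13 ALLOC][14-20 ALLOC][21-37 FREE]
free(b): b = 10 -> block [10-13 ALLOC]; mark free, coalesce with adjacent free neighbors -> [0-3 ALLOC][4-13 FREE][14-20 ALLOC][21-37 FREE]

Answer: [0-3 ALLOC][4-13 FREE][14-20 ALLOC][21-37 FREE]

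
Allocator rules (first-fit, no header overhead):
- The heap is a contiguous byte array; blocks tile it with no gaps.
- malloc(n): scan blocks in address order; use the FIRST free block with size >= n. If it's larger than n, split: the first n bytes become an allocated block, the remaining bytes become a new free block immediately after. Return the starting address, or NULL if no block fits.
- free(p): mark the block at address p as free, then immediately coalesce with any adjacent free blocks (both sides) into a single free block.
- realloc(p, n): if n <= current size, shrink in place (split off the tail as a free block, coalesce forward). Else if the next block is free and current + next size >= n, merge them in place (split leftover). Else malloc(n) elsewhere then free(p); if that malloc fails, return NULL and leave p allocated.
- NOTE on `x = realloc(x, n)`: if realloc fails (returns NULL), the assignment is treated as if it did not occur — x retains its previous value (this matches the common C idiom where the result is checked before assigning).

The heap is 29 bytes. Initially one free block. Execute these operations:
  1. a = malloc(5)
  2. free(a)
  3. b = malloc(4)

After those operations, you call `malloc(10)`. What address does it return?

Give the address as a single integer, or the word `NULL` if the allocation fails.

Answer: 4

Derivation:
Op 1: a = malloc(5) -> a = 0; heap: [0-4 ALLOC][5-28 FREE]
Op 2: free(a) -> (freed a); heap: [0-28 FREE]
Op 3: b = malloc(4) -> b = 0; heap: [0-3 ALLOC][4-28 FREE]
malloc(10): first-fit scan over [0-3 ALLOC][4-28 FREE] -> 4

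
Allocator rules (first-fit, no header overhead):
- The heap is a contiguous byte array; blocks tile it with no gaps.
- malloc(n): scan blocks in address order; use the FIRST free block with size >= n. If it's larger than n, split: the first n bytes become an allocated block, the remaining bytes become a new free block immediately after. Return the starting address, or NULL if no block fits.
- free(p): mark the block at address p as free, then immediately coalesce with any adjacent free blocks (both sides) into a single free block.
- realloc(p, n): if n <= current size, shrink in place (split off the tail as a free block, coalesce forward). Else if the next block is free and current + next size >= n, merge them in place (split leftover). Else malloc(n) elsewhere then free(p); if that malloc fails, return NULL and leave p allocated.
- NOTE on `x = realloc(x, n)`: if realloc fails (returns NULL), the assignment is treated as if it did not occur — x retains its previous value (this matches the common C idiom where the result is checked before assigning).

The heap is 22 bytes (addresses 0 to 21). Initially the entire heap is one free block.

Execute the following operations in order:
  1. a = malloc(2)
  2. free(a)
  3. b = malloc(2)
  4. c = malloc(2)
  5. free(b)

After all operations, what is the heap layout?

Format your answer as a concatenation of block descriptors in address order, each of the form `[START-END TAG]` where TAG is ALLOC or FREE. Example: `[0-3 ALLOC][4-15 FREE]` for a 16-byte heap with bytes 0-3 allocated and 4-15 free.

Op 1: a = malloc(2) -> a = 0; heap: [0-1 ALLOC][2-21 FREE]
Op 2: free(a) -> (freed a); heap: [0-21 FREE]
Op 3: b = malloc(2) -> b = 0; heap: [0-1 ALLOC][2-21 FREE]
Op 4: c = malloc(2) -> c = 2; heap: [0-1 ALLOC][2-3 ALLOC][4-21 FREE]
Op 5: free(b) -> (freed b); heap: [0-1 FREE][2-3 ALLOC][4-21 FREE]

Answer: [0-1 FREE][2-3 ALLOC][4-21 FREE]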